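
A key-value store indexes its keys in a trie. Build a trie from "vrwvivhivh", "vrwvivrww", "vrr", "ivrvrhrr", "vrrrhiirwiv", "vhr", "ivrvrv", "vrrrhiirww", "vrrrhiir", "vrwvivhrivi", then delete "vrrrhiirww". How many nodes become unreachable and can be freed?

1

After clearing the end-marker at "vrrrhiirww", prune upward until reaching a node still needed by another word.
The suffix "w" (1 node) is used only by "vrrrhiirww"; the node for "vrrrhiirw" still has the child "i", so pruning stops there.
Nodes removed: 1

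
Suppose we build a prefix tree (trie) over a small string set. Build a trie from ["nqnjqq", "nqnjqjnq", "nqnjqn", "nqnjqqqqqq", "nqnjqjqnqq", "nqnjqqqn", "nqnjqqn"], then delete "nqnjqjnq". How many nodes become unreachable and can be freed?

After clearing the end-marker at "nqnjqjnq", prune upward until reaching a node still needed by another word.
The suffix "nq" (2 nodes) is used only by "nqnjqjnq"; the node for "nqnjqj" still has the child "q", so pruning stops there.
Nodes removed: 2

2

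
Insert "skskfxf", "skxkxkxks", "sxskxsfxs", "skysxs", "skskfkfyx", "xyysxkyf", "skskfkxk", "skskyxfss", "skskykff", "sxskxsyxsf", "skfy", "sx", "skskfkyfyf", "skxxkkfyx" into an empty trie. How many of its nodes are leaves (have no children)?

A leaf is a node with no children — equivalently, the end of a word that is not a proper prefix of any other stored word.
Those words: "skfy", "skskfkfyx", "skskfkxk", "skskfkyfyf", "skskfxf", "skskykff", "skskyxfss", "skxkxkxks", "skxxkkfyx", "skysxs", "sxskxsfxs", "sxskxsyxsf", "xyysxkyf"
Leaf count: 13

13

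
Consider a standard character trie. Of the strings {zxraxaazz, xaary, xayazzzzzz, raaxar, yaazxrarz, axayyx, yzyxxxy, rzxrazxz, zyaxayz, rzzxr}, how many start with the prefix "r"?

3

Filter for entries beginning with "r":
Matches: "raaxar", "rzxrazxz", "rzzxr"
Count: 3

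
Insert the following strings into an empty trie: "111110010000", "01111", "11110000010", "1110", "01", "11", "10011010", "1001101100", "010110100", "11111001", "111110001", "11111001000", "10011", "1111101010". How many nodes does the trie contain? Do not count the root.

Trace insertions, counting only characters that open a new branch:
  "111110010000" → 12 new (1, 1, 1, 1, 1, 0, 0, 1, 0, 0, 0, 0)
  "01111" → 5 new (0, 1, 1, 1, 1)
  "11110000010" → prefix "1111" already present; 7 new (0, 0, 0, 0, 0, 1, 0)
  "1110" → prefix "111" already present; 1 new (0)
  "01" → prefix "01" already present; 0 new (none)
  "11" → prefix "11" already present; 0 new (none)
  "10011010" → prefix "1" already present; 7 new (0, 0, 1, 1, 0, 1, 0)
  "1001101100" → prefix "1001101" already present; 3 new (1, 0, 0)
  "010110100" → prefix "01" already present; 7 new (0, 1, 1, 0, 1, 0, 0)
  "11111001" → prefix "11111001" already present; 0 new (none)
  "111110001" → prefix "1111100" already present; 2 new (0, 1)
  "11111001000" → prefix "11111001000" already present; 0 new (none)
  "10011" → prefix "10011" already present; 0 new (none)
  "1111101010" → prefix "111110" already present; 4 new (1, 0, 1, 0)
Total nodes = 12 + 5 + 7 + 1 + 0 + 0 + 7 + 3 + 7 + 0 + 2 + 0 + 0 + 4 = 48

48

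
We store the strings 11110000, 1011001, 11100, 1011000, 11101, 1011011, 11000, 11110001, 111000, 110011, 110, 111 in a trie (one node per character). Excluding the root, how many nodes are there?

27

For each word, the new-node count is its length minus the longest prefix already in the trie:
  "11110000" → 8 new (1, 1, 1, 1, 0, 0, 0, 0)
  "1011001" → prefix "1" already present; 6 new (0, 1, 1, 0, 0, 1)
  "11100" → prefix "111" already present; 2 new (0, 0)
  "1011000" → prefix "101100" already present; 1 new (0)
  "11101" → prefix "1110" already present; 1 new (1)
  "1011011" → prefix "10110" already present; 2 new (1, 1)
  "11000" → prefix "11" already present; 3 new (0, 0, 0)
  "11110001" → prefix "1111000" already present; 1 new (1)
  "111000" → prefix "11100" already present; 1 new (0)
  "110011" → prefix "1100" already present; 2 new (1, 1)
  "110" → prefix "110" already present; 0 new (none)
  "111" → prefix "111" already present; 0 new (none)
Total nodes = 8 + 6 + 2 + 1 + 1 + 2 + 3 + 1 + 1 + 2 + 0 + 0 = 27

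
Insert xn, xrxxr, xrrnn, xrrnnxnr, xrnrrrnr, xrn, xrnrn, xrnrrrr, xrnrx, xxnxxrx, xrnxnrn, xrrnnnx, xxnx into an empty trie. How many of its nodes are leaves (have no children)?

Leaves are exactly the stored words that no other stored word extends.
Those words: "xn", "xrnrn", "xrnrrrnr", "xrnrrrr", "xrnrx", "xrnxnrn", "xrrnnnx", "xrrnnxnr", "xrxxr", "xxnxxrx"
Leaf count: 10

10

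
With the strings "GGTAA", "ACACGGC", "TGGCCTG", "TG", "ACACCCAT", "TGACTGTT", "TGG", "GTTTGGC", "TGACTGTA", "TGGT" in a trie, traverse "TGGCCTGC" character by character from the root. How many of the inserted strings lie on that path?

Traverse "TGGCCTGC" character by character; count nodes along the way that are marked as word ends.
Prefixes of the query that are stored words: "TG", "TGG", "TGGCCTG"
Count: 3

3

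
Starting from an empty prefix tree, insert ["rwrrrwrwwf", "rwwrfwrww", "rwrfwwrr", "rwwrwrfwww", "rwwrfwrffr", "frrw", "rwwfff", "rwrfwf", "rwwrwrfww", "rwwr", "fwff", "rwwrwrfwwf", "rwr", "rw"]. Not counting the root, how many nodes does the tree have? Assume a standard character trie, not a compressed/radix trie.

Trace insertions, counting only characters that open a new branch:
  "rwrrrwrwwf" → 10 new (r, w, r, r, r, w, r, w, w, f)
  "rwwrfwrww" → prefix "rw" already present; 7 new (w, r, f, w, r, w, w)
  "rwrfwwrr" → prefix "rwr" already present; 5 new (f, w, w, r, r)
  "rwwrwrfwww" → prefix "rwwr" already present; 6 new (w, r, f, w, w, w)
  "rwwrfwrffr" → prefix "rwwrfwr" already present; 3 new (f, f, r)
  "frrw" → 4 new (f, r, r, w)
  "rwwfff" → prefix "rww" already present; 3 new (f, f, f)
  "rwrfwf" → prefix "rwrfw" already present; 1 new (f)
  "rwwrwrfww" → prefix "rwwrwrfww" already present; 0 new (none)
  "rwwr" → prefix "rwwr" already present; 0 new (none)
  "fwff" → prefix "f" already present; 3 new (w, f, f)
  "rwwrwrfwwf" → prefix "rwwrwrfww" already present; 1 new (f)
  "rwr" → prefix "rwr" already present; 0 new (none)
  "rw" → prefix "rw" already present; 0 new (none)
Total nodes = 10 + 7 + 5 + 6 + 3 + 4 + 3 + 1 + 0 + 0 + 3 + 1 + 0 + 0 = 43

43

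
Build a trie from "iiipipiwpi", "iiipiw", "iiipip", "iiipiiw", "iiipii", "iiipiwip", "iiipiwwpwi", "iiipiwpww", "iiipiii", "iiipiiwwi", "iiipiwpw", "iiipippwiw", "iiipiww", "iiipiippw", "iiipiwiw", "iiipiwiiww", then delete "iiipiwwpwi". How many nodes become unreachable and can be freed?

A node on "iiipiwwpwi"'s path can go only if nothing else ends at it or branches off below it.
The suffix "pwi" (3 nodes) is used only by "iiipiwwpwi"; "iiipiww" is itself a stored word, so pruning stops there.
Nodes removed: 3

3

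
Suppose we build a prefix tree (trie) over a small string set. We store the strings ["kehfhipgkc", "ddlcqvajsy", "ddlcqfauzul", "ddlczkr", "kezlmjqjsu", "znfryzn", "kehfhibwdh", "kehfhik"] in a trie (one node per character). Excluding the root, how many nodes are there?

For each word, the new-node count is its length minus the longest prefix already in the trie:
  "kehfhipgkc" → 10 new (k, e, h, f, h, i, p, g, k, c)
  "ddlcqvajsy" → 10 new (d, d, l, c, q, v, a, j, s, y)
  "ddlcqfauzul" → prefix "ddlcq" already present; 6 new (f, a, u, z, u, l)
  "ddlczkr" → prefix "ddlc" already present; 3 new (z, k, r)
  "kezlmjqjsu" → prefix "ke" already present; 8 new (z, l, m, j, q, j, s, u)
  "znfryzn" → 7 new (z, n, f, r, y, z, n)
  "kehfhibwdh" → prefix "kehfhi" already present; 4 new (b, w, d, h)
  "kehfhik" → prefix "kehfhi" already present; 1 new (k)
Total nodes = 10 + 10 + 6 + 3 + 8 + 7 + 4 + 1 = 49

49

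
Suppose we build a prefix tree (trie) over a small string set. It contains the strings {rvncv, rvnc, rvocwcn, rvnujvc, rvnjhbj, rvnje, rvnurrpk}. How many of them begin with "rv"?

7

Filter for entries beginning with "rv":
Words under "rv": rvnc, rvncv, rvnje, rvnjhbj, rvnujvc, rvnurrpk, rvocwcn
Count: 7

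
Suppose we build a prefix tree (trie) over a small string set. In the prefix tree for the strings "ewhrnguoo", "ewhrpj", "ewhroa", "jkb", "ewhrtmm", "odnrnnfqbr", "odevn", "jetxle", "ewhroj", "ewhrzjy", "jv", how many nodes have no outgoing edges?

11

A leaf is a node with no children — equivalently, the end of a word that is not a proper prefix of any other stored word.
Those words: "ewhrnguoo", "ewhroa", "ewhroj", "ewhrpj", "ewhrtmm", "ewhrzjy", "jetxle", "jkb", "jv", "odevn", "odnrnnfqbr"
Leaf count: 11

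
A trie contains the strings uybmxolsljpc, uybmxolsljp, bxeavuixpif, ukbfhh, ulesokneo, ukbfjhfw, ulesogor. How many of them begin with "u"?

Traverse to the node for "u", then collect every word in that subtree.
Matches: "ukbfhh", "ukbfjhfw", "ulesogor", "ulesokneo", "uybmxolsljp", "uybmxolsljpc"
Count: 6

6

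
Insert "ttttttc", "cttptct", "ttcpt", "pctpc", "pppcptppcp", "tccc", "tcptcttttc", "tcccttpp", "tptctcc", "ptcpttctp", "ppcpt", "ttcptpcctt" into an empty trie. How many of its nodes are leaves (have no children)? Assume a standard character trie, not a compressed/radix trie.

10

A leaf is a node with no children — equivalently, the end of a word that is not a proper prefix of any other stored word.
Those words: "cttptct", "pctpc", "ppcpt", "pppcptppcp", "ptcpttctp", "tcccttpp", "tcptcttttc", "tptctcc", "ttcptpcctt", "ttttttc"
Leaf count: 10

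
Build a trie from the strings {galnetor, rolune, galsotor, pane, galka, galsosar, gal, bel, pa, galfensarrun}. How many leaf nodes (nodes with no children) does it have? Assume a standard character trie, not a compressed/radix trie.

8

Leaves are exactly the stored words that no other stored word extends.
Those words: "bel", "galfensarrun", "galka", "galnetor", "galsosar", "galsotor", "pane", "rolune"
Leaf count: 8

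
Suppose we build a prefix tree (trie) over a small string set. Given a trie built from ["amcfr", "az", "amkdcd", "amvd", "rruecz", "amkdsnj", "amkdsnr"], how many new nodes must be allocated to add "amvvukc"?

"amv" is already a path in the trie; the remaining "vukc" must be added.
So 7 − 3 = 4 new nodes.

4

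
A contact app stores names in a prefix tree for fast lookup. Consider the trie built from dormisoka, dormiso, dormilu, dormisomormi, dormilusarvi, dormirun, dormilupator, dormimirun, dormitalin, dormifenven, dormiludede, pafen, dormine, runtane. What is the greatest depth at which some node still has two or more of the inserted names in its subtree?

7

Equivalently: take the maximum, over all pairs, of their longest common prefix length.
"dormilu" and "dormiludede" agree on "dormilu" (7 characters) before diverging; nothing deeper is shared.
Longest shared-prefix length: 7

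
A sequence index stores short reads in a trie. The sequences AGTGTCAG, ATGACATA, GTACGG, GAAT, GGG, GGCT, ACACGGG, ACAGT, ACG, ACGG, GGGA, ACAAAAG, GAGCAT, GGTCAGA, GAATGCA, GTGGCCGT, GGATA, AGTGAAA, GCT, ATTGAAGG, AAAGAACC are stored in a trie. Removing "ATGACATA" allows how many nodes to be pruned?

6

Walk "ATGACATA" from the leaf back toward the root, removing each node that no remaining word uses.
The suffix "GACATA" (6 nodes) is used only by "ATGACATA"; the node for "AT" still has the child "T", so pruning stops there.
Nodes removed: 6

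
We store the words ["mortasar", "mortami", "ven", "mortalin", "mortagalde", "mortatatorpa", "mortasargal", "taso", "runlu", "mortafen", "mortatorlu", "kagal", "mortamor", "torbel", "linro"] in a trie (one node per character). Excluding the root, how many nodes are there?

Count nodes per top-level branch (shared prefixes stored once):
  'k'-branch (kagal): 5 nodes
  'l'-branch (linro): 5 nodes
  'm'-branch (mortafen, mortagalde, mortalin, mortami, mortamor, mortasar, mortasargal, mortatatorpa, mortatorlu): 37 nodes
  'r'-branch (runlu): 5 nodes
  't'-branch (taso, torbel): 9 nodes
  'v'-branch (ven): 3 nodes
Sum: 64

64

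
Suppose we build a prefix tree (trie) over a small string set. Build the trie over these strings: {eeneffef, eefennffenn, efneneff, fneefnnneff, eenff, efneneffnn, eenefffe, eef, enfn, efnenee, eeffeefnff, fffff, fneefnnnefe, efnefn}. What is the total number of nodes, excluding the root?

Count nodes per top-level branch (shared prefixes stored once):
  'e'-branch (eef, eefennffenn, eeffeefnff, eeneffef, eenefffe, eenff, efnefn, efnenee, efneneff, efneneffnn, enfn): 43 nodes
  'f'-branch (fffff, fneefnnnefe, fneefnnneff): 16 nodes
Sum: 59

59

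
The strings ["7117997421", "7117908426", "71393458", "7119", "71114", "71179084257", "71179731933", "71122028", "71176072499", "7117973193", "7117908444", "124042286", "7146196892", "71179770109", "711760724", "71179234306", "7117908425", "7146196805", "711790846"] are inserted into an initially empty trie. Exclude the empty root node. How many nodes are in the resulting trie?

Count nodes per top-level branch (shared prefixes stored once):
  '1'-branch (124042286): 9 nodes
  '7'-branch (71114, 71122028, 711760724, 71176072499, 7117908425, 71179084257, 7117908426, 7117908444, 711790846, 71179234306, 7117973193, 71179731933, 71179770109, 7117997421, 7119, 71393458, 7146196805, 7146196892): 68 nodes
Sum: 77

77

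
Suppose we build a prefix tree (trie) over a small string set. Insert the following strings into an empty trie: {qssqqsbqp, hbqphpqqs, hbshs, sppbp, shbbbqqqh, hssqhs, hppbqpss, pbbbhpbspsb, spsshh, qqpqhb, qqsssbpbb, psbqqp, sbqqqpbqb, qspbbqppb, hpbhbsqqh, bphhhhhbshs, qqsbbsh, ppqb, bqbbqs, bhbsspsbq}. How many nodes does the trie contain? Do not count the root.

131

Trace insertions, counting only characters that open a new branch:
  "qssqqsbqp" → 9 new (q, s, s, q, q, s, b, q, p)
  "hbqphpqqs" → 9 new (h, b, q, p, h, p, q, q, s)
  "hbshs" → prefix "hb" already present; 3 new (s, h, s)
  "sppbp" → 5 new (s, p, p, b, p)
  "shbbbqqqh" → prefix "s" already present; 8 new (h, b, b, b, q, q, q, h)
  "hssqhs" → prefix "h" already present; 5 new (s, s, q, h, s)
  "hppbqpss" → prefix "h" already present; 7 new (p, p, b, q, p, s, s)
  "pbbbhpbspsb" → 11 new (p, b, b, b, h, p, b, s, p, s, b)
  "spsshh" → prefix "sp" already present; 4 new (s, s, h, h)
  "qqpqhb" → prefix "q" already present; 5 new (q, p, q, h, b)
  "qqsssbpbb" → prefix "qq" already present; 7 new (s, s, s, b, p, b, b)
  "psbqqp" → prefix "p" already present; 5 new (s, b, q, q, p)
  "sbqqqpbqb" → prefix "s" already present; 8 new (b, q, q, q, p, b, q, b)
  "qspbbqppb" → prefix "qs" already present; 7 new (p, b, b, q, p, p, b)
  "hpbhbsqqh" → prefix "hp" already present; 7 new (b, h, b, s, q, q, h)
  "bphhhhhbshs" → 11 new (b, p, h, h, h, h, h, b, s, h, s)
  "qqsbbsh" → prefix "qqs" already present; 4 new (b, b, s, h)
  "ppqb" → prefix "p" already present; 3 new (p, q, b)
  "bqbbqs" → prefix "b" already present; 5 new (q, b, b, q, s)
  "bhbsspsbq" → prefix "b" already present; 8 new (h, b, s, s, p, s, b, q)
Total nodes = 9 + 9 + 3 + 5 + 8 + 5 + 7 + 11 + 4 + 5 + 7 + 5 + 8 + 7 + 7 + 11 + 4 + 3 + 5 + 8 = 131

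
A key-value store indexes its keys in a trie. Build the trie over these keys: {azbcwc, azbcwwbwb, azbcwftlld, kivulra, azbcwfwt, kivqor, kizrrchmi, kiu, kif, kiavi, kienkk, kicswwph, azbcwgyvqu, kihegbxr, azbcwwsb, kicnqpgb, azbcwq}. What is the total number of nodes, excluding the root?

68

Insert word by word; a character creates a node only if that edge doesn't already exist:
  "azbcwc" → 6 new (a, z, b, c, w, c)
  "azbcwwbwb" → prefix "azbcw" already present; 4 new (w, b, w, b)
  "azbcwftlld" → prefix "azbcw" already present; 5 new (f, t, l, l, d)
  "kivulra" → 7 new (k, i, v, u, l, r, a)
  "azbcwfwt" → prefix "azbcwf" already present; 2 new (w, t)
  "kivqor" → prefix "kiv" already present; 3 new (q, o, r)
  "kizrrchmi" → prefix "ki" already present; 7 new (z, r, r, c, h, m, i)
  "kiu" → prefix "ki" already present; 1 new (u)
  "kif" → prefix "ki" already present; 1 new (f)
  "kiavi" → prefix "ki" already present; 3 new (a, v, i)
  "kienkk" → prefix "ki" already present; 4 new (e, n, k, k)
  "kicswwph" → prefix "ki" already present; 6 new (c, s, w, w, p, h)
  "azbcwgyvqu" → prefix "azbcw" already present; 5 new (g, y, v, q, u)
  "kihegbxr" → prefix "ki" already present; 6 new (h, e, g, b, x, r)
  "azbcwwsb" → prefix "azbcww" already present; 2 new (s, b)
  "kicnqpgb" → prefix "kic" already present; 5 new (n, q, p, g, b)
  "azbcwq" → prefix "azbcw" already present; 1 new (q)
Total nodes = 6 + 4 + 5 + 7 + 2 + 3 + 7 + 1 + 1 + 3 + 4 + 6 + 5 + 6 + 2 + 5 + 1 = 68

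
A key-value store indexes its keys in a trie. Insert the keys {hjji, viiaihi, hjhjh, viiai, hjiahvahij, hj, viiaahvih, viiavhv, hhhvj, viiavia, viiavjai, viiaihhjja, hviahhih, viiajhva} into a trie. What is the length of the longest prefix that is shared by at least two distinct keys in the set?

6

Look for the deepest trie node that still has at least two words in its subtree.
e.g. "viiaihhjja" and "viiaihi" share the prefix "viiaih" of length 6; no pair shares a longer one.
Longest shared-prefix length: 6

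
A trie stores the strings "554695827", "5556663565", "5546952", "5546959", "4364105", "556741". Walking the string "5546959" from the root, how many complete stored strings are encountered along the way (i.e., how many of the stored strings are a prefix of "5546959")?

Traverse "5546959" character by character; count nodes along the way that are marked as word ends.
Prefixes of the query that are stored words: "5546959"
Count: 1

1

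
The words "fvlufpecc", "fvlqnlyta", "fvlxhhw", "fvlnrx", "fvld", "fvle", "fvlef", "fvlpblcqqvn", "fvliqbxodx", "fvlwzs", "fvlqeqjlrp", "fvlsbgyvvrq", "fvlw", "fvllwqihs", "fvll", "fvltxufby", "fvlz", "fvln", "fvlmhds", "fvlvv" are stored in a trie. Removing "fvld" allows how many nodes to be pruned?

1

After clearing the end-marker at "fvld", prune upward until reaching a node still needed by another word.
The suffix "d" (1 node) is used only by "fvld"; the node for "fvl" still has the child "u", so pruning stops there.
Nodes removed: 1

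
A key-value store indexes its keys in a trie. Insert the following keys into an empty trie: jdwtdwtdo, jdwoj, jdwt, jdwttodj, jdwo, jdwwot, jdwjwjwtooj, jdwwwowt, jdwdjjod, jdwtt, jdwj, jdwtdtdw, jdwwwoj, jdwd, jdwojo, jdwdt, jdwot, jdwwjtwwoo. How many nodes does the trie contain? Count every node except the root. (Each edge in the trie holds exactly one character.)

Trace insertions, counting only characters that open a new branch:
  "jdwtdwtdo" → 9 new (j, d, w, t, d, w, t, d, o)
  "jdwoj" → prefix "jdw" already present; 2 new (o, j)
  "jdwt" → prefix "jdwt" already present; 0 new (none)
  "jdwttodj" → prefix "jdwt" already present; 4 new (t, o, d, j)
  "jdwo" → prefix "jdwo" already present; 0 new (none)
  "jdwwot" → prefix "jdw" already present; 3 new (w, o, t)
  "jdwjwjwtooj" → prefix "jdw" already present; 8 new (j, w, j, w, t, o, o, j)
  "jdwwwowt" → prefix "jdww" already present; 4 new (w, o, w, t)
  "jdwdjjod" → prefix "jdw" already present; 5 new (d, j, j, o, d)
  "jdwtt" → prefix "jdwtt" already present; 0 new (none)
  "jdwj" → prefix "jdwj" already present; 0 new (none)
  "jdwtdtdw" → prefix "jdwtd" already present; 3 new (t, d, w)
  "jdwwwoj" → prefix "jdwwwo" already present; 1 new (j)
  "jdwd" → prefix "jdwd" already present; 0 new (none)
  "jdwojo" → prefix "jdwoj" already present; 1 new (o)
  "jdwdt" → prefix "jdwd" already present; 1 new (t)
  "jdwot" → prefix "jdwo" already present; 1 new (t)
  "jdwwjtwwoo" → prefix "jdww" already present; 6 new (j, t, w, w, o, o)
Total nodes = 9 + 2 + 0 + 4 + 0 + 3 + 8 + 4 + 5 + 0 + 0 + 3 + 1 + 0 + 1 + 1 + 1 + 6 = 48

48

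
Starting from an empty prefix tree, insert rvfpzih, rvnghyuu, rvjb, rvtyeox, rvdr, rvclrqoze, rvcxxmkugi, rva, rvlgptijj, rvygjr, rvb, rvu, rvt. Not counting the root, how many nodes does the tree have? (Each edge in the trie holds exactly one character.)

50

Trace insertions, counting only characters that open a new branch:
  "rvfpzih" → 7 new (r, v, f, p, z, i, h)
  "rvnghyuu" → prefix "rv" already present; 6 new (n, g, h, y, u, u)
  "rvjb" → prefix "rv" already present; 2 new (j, b)
  "rvtyeox" → prefix "rv" already present; 5 new (t, y, e, o, x)
  "rvdr" → prefix "rv" already present; 2 new (d, r)
  "rvclrqoze" → prefix "rv" already present; 7 new (c, l, r, q, o, z, e)
  "rvcxxmkugi" → prefix "rvc" already present; 7 new (x, x, m, k, u, g, i)
  "rva" → prefix "rv" already present; 1 new (a)
  "rvlgptijj" → prefix "rv" already present; 7 new (l, g, p, t, i, j, j)
  "rvygjr" → prefix "rv" already present; 4 new (y, g, j, r)
  "rvb" → prefix "rv" already present; 1 new (b)
  "rvu" → prefix "rv" already present; 1 new (u)
  "rvt" → prefix "rvt" already present; 0 new (none)
Total nodes = 7 + 6 + 2 + 5 + 2 + 7 + 7 + 1 + 7 + 4 + 1 + 1 + 0 = 50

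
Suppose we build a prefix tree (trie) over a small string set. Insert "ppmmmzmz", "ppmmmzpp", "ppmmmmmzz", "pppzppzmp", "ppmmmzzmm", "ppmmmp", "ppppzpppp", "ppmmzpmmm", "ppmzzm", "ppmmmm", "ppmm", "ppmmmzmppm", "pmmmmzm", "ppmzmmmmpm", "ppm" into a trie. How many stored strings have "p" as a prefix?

Walk to "p"; the words in its subtree are exactly those with that prefix.
Matches: "pmmmmzm", "ppm", "ppmm", "ppmmmm", "ppmmmmmzz", "ppmmmp", "ppmmmzmppm", "ppmmmzmz", "ppmmmzpp", "ppmmmzzmm", "ppmmzpmmm", "ppmzmmmmpm", "ppmzzm", "ppppzpppp", "pppzppzmp"
Count: 15

15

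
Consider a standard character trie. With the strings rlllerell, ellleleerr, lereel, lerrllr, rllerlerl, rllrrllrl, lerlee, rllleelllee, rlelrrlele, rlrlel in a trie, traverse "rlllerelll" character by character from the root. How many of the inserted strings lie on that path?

Check each prefix of "rlllerelll" against the stored set — each match is an end-marker on the path.
Prefixes of the query that are stored words: "rlllerell"
Count: 1

1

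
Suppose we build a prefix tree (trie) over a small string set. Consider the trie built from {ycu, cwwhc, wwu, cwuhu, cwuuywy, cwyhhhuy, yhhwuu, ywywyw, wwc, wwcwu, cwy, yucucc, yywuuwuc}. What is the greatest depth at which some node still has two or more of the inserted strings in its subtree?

Look for the deepest trie node that still has at least two words in its subtree.
e.g. "cwuhu" and "cwuuywy" share the prefix "cwu" of length 3; no pair shares a longer one.
Longest shared-prefix length: 3

3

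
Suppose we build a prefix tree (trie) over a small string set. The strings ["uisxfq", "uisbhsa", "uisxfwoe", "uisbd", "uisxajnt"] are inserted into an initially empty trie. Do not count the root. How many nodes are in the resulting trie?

For each word, the new-node count is its length minus the longest prefix already in the trie:
  "uisxfq" → 6 new (u, i, s, x, f, q)
  "uisbhsa" → prefix "uis" already present; 4 new (b, h, s, a)
  "uisxfwoe" → prefix "uisxf" already present; 3 new (w, o, e)
  "uisbd" → prefix "uisb" already present; 1 new (d)
  "uisxajnt" → prefix "uisx" already present; 4 new (a, j, n, t)
Total nodes = 6 + 4 + 3 + 1 + 4 = 18

18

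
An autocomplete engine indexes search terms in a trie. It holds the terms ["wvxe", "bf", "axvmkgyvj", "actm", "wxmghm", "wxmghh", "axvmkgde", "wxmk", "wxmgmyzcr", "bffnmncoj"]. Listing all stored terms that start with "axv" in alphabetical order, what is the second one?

Words with prefix "axv", in lexicographic order: "axvmkgde", "axvmkgyvj"
The 2nd is axvmkgyvj.

axvmkgyvj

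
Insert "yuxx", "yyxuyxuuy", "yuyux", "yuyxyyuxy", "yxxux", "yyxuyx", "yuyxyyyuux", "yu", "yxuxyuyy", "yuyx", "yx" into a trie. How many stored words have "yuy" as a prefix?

4

Traverse to the node for "yuy", then collect every word in that subtree.
Matches: "yuyux", "yuyx", "yuyxyyuxy", "yuyxyyyuux"
Count: 4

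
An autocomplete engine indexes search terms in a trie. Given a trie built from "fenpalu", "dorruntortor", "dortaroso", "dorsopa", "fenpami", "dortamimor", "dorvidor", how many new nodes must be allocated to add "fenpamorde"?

4

The longest prefix of "fenpamorde" already in the trie is "fenpam" (length 6).
Each of the 4 remaining characters creates one node.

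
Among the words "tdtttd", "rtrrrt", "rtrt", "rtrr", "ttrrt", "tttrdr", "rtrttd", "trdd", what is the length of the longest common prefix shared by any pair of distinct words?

4

The deepest shared node is where two words last agree before diverging.
e.g. "rtrr" and "rtrrrt" share the prefix "rtrr" of length 4; no pair shares a longer one.
Longest shared-prefix length: 4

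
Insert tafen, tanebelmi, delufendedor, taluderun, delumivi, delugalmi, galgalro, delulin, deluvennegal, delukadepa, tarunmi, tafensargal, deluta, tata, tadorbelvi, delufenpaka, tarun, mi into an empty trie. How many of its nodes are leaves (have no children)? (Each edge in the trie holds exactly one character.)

A leaf is a node with no children — equivalently, the end of a word that is not a proper prefix of any other stored word.
Those words: "delufendedor", "delufenpaka", "delugalmi", "delukadepa", "delulin", "delumivi", "deluta", "deluvennegal", "galgalro", "mi", "tadorbelvi", "tafensargal", "taluderun", "tanebelmi", "tarunmi", "tata"
Leaf count: 16

16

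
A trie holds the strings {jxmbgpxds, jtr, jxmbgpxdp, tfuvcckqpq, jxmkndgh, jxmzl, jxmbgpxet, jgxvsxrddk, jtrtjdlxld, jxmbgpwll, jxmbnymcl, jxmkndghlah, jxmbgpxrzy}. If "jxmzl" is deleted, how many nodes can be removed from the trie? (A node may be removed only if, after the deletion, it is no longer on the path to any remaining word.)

2

A node on "jxmzl"'s path can go only if nothing else ends at it or branches off below it.
The suffix "zl" (2 nodes) is used only by "jxmzl"; the node for "jxm" still has the child "b", so pruning stops there.
Nodes removed: 2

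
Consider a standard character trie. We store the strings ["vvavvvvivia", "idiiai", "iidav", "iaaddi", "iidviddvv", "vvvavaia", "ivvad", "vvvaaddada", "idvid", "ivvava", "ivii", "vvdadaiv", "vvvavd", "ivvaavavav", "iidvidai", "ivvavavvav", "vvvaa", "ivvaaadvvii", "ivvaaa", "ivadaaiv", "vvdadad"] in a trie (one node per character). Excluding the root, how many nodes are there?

Count nodes per top-level branch (shared prefixes stored once):
  'i'-branch (iaaddi, idiiai, idvid, iidav, iidvidai, iidviddvv, ivadaaiv, ivii, ivvaaa, ivvaaadvvii, ivvaavavav, ivvad, ivvava, ivvavavvav): 56 nodes
  'v'-branch (vvavvvvivia, vvdadad, vvdadaiv, vvvaa, vvvaaddada, vvvavaia, vvvavd): 31 nodes
Sum: 87

87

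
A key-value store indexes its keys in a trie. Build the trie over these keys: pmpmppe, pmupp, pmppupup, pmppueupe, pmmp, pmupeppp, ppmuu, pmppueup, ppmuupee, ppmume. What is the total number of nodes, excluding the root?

Trace insertions, counting only characters that open a new branch:
  "pmpmppe" → 7 new (p, m, p, m, p, p, e)
  "pmupp" → prefix "pm" already present; 3 new (u, p, p)
  "pmppupup" → prefix "pmp" already present; 5 new (p, u, p, u, p)
  "pmppueupe" → prefix "pmppu" already present; 4 new (e, u, p, e)
  "pmmp" → prefix "pm" already present; 2 new (m, p)
  "pmupeppp" → prefix "pmup" already present; 4 new (e, p, p, p)
  "ppmuu" → prefix "p" already present; 4 new (p, m, u, u)
  "pmppueup" → prefix "pmppueup" already present; 0 new (none)
  "ppmuupee" → prefix "ppmuu" already present; 3 new (p, e, e)
  "ppmume" → prefix "ppmu" already present; 2 new (m, e)
Total nodes = 7 + 3 + 5 + 4 + 2 + 4 + 4 + 0 + 3 + 2 = 34

34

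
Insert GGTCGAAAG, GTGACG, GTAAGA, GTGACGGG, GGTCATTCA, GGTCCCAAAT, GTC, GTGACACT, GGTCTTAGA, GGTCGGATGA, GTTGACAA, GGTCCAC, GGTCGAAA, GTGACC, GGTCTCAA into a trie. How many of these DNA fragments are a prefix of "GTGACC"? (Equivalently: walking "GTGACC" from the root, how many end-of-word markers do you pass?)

Check each prefix of "GTGACC" against the stored set — each match is an end-marker on the path.
Prefixes of the query that are stored words: "GTGACC"
Count: 1

1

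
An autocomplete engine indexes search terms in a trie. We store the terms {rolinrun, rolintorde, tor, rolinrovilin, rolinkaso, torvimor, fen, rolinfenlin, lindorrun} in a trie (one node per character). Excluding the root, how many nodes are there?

Count nodes per top-level branch (shared prefixes stored once):
  'f'-branch (fen): 3 nodes
  'l'-branch (lindorrun): 9 nodes
  'r'-branch (rolinfenlin, rolinkaso, rolinrovilin, rolinrun, rolintorde): 29 nodes
  't'-branch (tor, torvimor): 8 nodes
Sum: 49

49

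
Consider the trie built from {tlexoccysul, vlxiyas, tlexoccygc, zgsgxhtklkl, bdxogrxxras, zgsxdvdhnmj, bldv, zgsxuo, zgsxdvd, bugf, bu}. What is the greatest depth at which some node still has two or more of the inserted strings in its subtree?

The deepest shared node is where two words last agree before diverging.
e.g. "tlexoccygc" and "tlexoccysul" share the prefix "tlexoccy" of length 8; no pair shares a longer one.
Longest shared-prefix length: 8

8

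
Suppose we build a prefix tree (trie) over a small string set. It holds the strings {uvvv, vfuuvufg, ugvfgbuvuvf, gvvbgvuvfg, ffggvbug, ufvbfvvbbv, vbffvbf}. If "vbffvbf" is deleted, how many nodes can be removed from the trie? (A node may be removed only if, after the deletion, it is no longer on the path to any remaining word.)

Walk "vbffvbf" from the leaf back toward the root, removing each node that no remaining word uses.
The suffix "bffvbf" (6 nodes) is used only by "vbffvbf"; the node for "v" still has the child "f", so pruning stops there.
Nodes removed: 6

6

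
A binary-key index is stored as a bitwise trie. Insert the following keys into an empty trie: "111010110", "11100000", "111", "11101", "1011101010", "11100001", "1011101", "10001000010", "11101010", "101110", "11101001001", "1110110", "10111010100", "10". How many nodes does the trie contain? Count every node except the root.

41

For each word, the new-node count is its length minus the longest prefix already in the trie:
  "111010110" → 9 new (1, 1, 1, 0, 1, 0, 1, 1, 0)
  "11100000" → prefix "1110" already present; 4 new (0, 0, 0, 0)
  "111" → prefix "111" already present; 0 new (none)
  "11101" → prefix "11101" already present; 0 new (none)
  "1011101010" → prefix "1" already present; 9 new (0, 1, 1, 1, 0, 1, 0, 1, 0)
  "11100001" → prefix "1110000" already present; 1 new (1)
  "1011101" → prefix "1011101" already present; 0 new (none)
  "10001000010" → prefix "10" already present; 9 new (0, 0, 1, 0, 0, 0, 0, 1, 0)
  "11101010" → prefix "1110101" already present; 1 new (0)
  "101110" → prefix "101110" already present; 0 new (none)
  "11101001001" → prefix "111010" already present; 5 new (0, 1, 0, 0, 1)
  "1110110" → prefix "11101" already present; 2 new (1, 0)
  "10111010100" → prefix "1011101010" already present; 1 new (0)
  "10" → prefix "10" already present; 0 new (none)
Total nodes = 9 + 4 + 0 + 0 + 9 + 1 + 0 + 9 + 1 + 0 + 5 + 2 + 1 + 0 = 41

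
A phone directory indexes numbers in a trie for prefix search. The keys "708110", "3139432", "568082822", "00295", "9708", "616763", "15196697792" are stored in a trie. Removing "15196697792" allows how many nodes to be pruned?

Walk "15196697792" from the leaf back toward the root, removing each node that no remaining word uses.
No other word shares any prefix with "15196697792", so all 11 of its nodes go.
Nodes removed: 11

11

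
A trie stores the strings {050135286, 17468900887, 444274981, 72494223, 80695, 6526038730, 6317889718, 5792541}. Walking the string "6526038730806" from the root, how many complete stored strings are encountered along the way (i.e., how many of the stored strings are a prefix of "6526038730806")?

Walk "6526038730806" from the root; an end-of-word marker is hit whenever a stored word is a prefix of "6526038730806".
Prefixes of the query that are stored words: "6526038730"
Count: 1

1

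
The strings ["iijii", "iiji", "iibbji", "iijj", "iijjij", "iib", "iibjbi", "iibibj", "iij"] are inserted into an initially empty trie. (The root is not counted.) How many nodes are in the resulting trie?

18

Trace insertions, counting only characters that open a new branch:
  "iijii" → 5 new (i, i, j, i, i)
  "iiji" → prefix "iiji" already present; 0 new (none)
  "iibbji" → prefix "ii" already present; 4 new (b, b, j, i)
  "iijj" → prefix "iij" already present; 1 new (j)
  "iijjij" → prefix "iijj" already present; 2 new (i, j)
  "iib" → prefix "iib" already present; 0 new (none)
  "iibjbi" → prefix "iib" already present; 3 new (j, b, i)
  "iibibj" → prefix "iib" already present; 3 new (i, b, j)
  "iij" → prefix "iij" already present; 0 new (none)
Total nodes = 5 + 0 + 4 + 1 + 2 + 0 + 3 + 3 + 0 = 18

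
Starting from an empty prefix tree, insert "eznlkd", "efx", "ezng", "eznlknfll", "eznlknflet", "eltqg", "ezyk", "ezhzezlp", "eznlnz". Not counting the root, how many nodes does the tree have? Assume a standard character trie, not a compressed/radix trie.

29

Trie structure (* marks end of a word):
(root)
└─ e
   ├─ f
   │  └─ x *
   ├─ l
   │  └─ t
   │     └─ q
   │        └─ g *
   └─ z
      ├─ h
      │  └─ z
      │     └─ e
      │        └─ z
      │           └─ l
      │              └─ p *
      ├─ n
      │  ├─ g *
      │  └─ l
      │     ├─ k
      │     │  ├─ d *
      │     │  └─ n
      │     │     └─ f
      │     │        └─ l
      │     │           ├─ e
      │     │           │  └─ t *
      │     │           └─ l *
      │     └─ n
      │        └─ z *
      └─ y
         └─ k *
Counting every labelled node above: 29.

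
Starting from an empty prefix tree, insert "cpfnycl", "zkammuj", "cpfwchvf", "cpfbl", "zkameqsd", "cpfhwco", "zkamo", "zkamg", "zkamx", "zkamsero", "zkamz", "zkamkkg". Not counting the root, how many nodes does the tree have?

40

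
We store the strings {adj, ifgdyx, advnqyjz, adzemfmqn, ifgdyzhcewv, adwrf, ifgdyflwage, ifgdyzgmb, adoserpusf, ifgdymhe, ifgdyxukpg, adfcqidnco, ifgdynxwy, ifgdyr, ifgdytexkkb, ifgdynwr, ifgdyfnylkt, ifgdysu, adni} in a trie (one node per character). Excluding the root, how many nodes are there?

For each word, the new-node count is its length minus the longest prefix already in the trie:
  "adj" → 3 new (a, d, j)
  "ifgdyx" → 6 new (i, f, g, d, y, x)
  "advnqyjz" → prefix "ad" already present; 6 new (v, n, q, y, j, z)
  "adzemfmqn" → prefix "ad" already present; 7 new (z, e, m, f, m, q, n)
  "ifgdyzhcewv" → prefix "ifgdy" already present; 6 new (z, h, c, e, w, v)
  "adwrf" → prefix "ad" already present; 3 new (w, r, f)
  "ifgdyflwage" → prefix "ifgdy" already present; 6 new (f, l, w, a, g, e)
  "ifgdyzgmb" → prefix "ifgdyz" already present; 3 new (g, m, b)
  "adoserpusf" → prefix "ad" already present; 8 new (o, s, e, r, p, u, s, f)
  "ifgdymhe" → prefix "ifgdy" already present; 3 new (m, h, e)
  "ifgdyxukpg" → prefix "ifgdyx" already present; 4 new (u, k, p, g)
  "adfcqidnco" → prefix "ad" already present; 8 new (f, c, q, i, d, n, c, o)
  "ifgdynxwy" → prefix "ifgdy" already present; 4 new (n, x, w, y)
  "ifgdyr" → prefix "ifgdy" already present; 1 new (r)
  "ifgdytexkkb" → prefix "ifgdy" already present; 6 new (t, e, x, k, k, b)
  "ifgdynwr" → prefix "ifgdyn" already present; 2 new (w, r)
  "ifgdyfnylkt" → prefix "ifgdyf" already present; 5 new (n, y, l, k, t)
  "ifgdysu" → prefix "ifgdy" already present; 2 new (s, u)
  "adni" → prefix "ad" already present; 2 new (n, i)
Total nodes = 3 + 6 + 6 + 7 + 6 + 3 + 6 + 3 + 8 + 3 + 4 + 8 + 4 + 1 + 6 + 2 + 5 + 2 + 2 = 85

85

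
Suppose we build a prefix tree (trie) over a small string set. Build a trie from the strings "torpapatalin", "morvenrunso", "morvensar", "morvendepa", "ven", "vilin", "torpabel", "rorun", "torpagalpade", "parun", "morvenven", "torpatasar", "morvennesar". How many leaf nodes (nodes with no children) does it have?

13

Leaves are exactly the stored words that no other stored word extends.
Those words: "morvendepa", "morvennesar", "morvenrunso", "morvensar", "morvenven", "parun", "rorun", "torpabel", "torpagalpade", "torpapatalin", "torpatasar", "ven", "vilin"
Leaf count: 13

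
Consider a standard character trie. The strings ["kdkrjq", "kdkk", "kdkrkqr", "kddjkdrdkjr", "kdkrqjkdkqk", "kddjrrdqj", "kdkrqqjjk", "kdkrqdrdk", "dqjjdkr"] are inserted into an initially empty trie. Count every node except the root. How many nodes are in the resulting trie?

46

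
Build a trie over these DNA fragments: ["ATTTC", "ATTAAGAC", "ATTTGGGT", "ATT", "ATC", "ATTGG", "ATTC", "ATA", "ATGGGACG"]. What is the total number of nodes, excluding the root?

25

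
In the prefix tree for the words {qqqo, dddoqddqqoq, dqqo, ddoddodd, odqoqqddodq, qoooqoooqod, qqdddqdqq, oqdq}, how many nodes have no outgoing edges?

8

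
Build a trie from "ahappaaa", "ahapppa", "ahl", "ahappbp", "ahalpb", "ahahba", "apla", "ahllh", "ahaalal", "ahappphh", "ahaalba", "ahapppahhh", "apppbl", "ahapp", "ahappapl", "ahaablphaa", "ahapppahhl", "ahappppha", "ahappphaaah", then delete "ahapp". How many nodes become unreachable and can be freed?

Walk "ahapp" from the leaf back toward the root, removing each node that no remaining word uses.
Every node on "ahapp" is still needed (e.g. by "ahappaaa"), so nothing is freed.
Nodes removed: 0

0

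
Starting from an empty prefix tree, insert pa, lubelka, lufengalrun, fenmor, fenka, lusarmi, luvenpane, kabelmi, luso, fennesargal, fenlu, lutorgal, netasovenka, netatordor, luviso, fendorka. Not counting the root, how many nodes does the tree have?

87

Trace insertions, counting only characters that open a new branch:
  "pa" → 2 new (p, a)
  "lubelka" → 7 new (l, u, b, e, l, k, a)
  "lufengalrun" → prefix "lu" already present; 9 new (f, e, n, g, a, l, r, u, n)
  "fenmor" → 6 new (f, e, n, m, o, r)
  "fenka" → prefix "fen" already present; 2 new (k, a)
  "lusarmi" → prefix "lu" already present; 5 new (s, a, r, m, i)
  "luvenpane" → prefix "lu" already present; 7 new (v, e, n, p, a, n, e)
  "kabelmi" → 7 new (k, a, b, e, l, m, i)
  "luso" → prefix "lus" already present; 1 new (o)
  "fennesargal" → prefix "fen" already present; 8 new (n, e, s, a, r, g, a, l)
  "fenlu" → prefix "fen" already present; 2 new (l, u)
  "lutorgal" → prefix "lu" already present; 6 new (t, o, r, g, a, l)
  "netasovenka" → 11 new (n, e, t, a, s, o, v, e, n, k, a)
  "netatordor" → prefix "neta" already present; 6 new (t, o, r, d, o, r)
  "luviso" → prefix "luv" already present; 3 new (i, s, o)
  "fendorka" → prefix "fen" already present; 5 new (d, o, r, k, a)
Total nodes = 2 + 7 + 9 + 6 + 2 + 5 + 7 + 7 + 1 + 8 + 2 + 6 + 11 + 6 + 3 + 5 = 87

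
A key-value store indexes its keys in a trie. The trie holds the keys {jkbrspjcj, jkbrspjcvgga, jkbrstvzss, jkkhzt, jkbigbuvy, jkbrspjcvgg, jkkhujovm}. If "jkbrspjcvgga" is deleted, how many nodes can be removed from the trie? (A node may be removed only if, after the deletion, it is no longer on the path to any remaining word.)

1

After clearing the end-marker at "jkbrspjcvgga", prune upward until reaching a node still needed by another word.
The suffix "a" (1 node) is used only by "jkbrspjcvgga"; "jkbrspjcvgg" is itself a stored word, so pruning stops there.
Nodes removed: 1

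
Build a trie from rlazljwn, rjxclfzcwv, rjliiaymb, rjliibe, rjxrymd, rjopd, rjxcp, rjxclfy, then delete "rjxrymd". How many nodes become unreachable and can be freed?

4

Walk "rjxrymd" from the leaf back toward the root, removing each node that no remaining word uses.
The suffix "rymd" (4 nodes) is used only by "rjxrymd"; the node for "rjx" still has the child "c", so pruning stops there.
Nodes removed: 4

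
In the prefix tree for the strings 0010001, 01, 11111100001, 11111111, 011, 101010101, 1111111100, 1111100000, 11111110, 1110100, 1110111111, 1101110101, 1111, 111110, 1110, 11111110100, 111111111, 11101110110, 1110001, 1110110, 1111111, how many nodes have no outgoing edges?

Leaves are exactly the stored words that no other stored word extends.
Those words: "0010001", "011", "101010101", "1101110101", "1110001", "1110100", "1110110", "11101110110", "1110111111", "1111100000", "11111100001", "11111110100", "1111111100", "111111111"
Leaf count: 14

14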